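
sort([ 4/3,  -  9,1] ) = [- 9, 1 , 4/3]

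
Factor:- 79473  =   - 3^1*59^1*449^1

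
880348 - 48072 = 832276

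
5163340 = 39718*130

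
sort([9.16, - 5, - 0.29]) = [ - 5, - 0.29, 9.16 ] 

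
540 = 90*6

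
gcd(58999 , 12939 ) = 1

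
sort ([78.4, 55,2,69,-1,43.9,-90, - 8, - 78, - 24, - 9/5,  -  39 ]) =[  -  90, -78, - 39,  -  24, -8, - 9/5, - 1,2, 43.9, 55 , 69,78.4]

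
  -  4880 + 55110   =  50230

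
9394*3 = 28182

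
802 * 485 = 388970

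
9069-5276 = 3793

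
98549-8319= 90230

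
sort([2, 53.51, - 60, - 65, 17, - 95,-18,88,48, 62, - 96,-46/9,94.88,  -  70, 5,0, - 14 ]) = [ - 96, - 95, - 70, - 65, - 60, - 18, - 14,- 46/9, 0, 2, 5,  17,48, 53.51, 62,88, 94.88] 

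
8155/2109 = 8155/2109= 3.87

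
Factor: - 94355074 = -2^1*11^2*389897^1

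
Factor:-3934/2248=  - 7/4 = - 2^( - 2 )*7^1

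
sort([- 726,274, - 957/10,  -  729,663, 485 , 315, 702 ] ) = [- 729 , - 726, -957/10 , 274, 315,  485, 663, 702]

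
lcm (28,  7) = 28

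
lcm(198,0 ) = 0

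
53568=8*6696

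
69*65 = 4485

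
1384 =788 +596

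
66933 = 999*67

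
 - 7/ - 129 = 7/129  =  0.05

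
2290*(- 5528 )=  - 12659120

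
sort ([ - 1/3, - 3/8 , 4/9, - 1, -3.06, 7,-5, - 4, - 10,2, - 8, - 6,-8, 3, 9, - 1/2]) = [- 10, - 8, - 8, - 6,-5, - 4, - 3.06, - 1, - 1/2, - 3/8, - 1/3,4/9, 2, 3,7, 9 ] 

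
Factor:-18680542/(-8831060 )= 2^( - 1)* 5^ (-1)*7^ ( - 1)*233^1*40087^1*63079^( - 1) = 9340271/4415530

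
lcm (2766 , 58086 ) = 58086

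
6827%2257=56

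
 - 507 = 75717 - 76224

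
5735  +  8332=14067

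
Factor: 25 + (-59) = -2^1*17^1 =- 34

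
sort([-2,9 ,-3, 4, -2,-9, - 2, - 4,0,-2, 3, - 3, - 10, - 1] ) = [ - 10,-9, - 4, - 3, - 3 , - 2, - 2, - 2, - 2,-1,0 , 3, 4,9 ] 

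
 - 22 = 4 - 26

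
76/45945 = 76/45945  =  0.00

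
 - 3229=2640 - 5869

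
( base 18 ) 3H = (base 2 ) 1000111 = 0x47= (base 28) 2F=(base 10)71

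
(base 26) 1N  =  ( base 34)1F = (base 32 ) 1h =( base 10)49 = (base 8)61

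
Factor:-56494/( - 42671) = 2^1 * 47^1 * 71^(-1 )= 94/71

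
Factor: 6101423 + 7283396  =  7^1*41^1*149^1 * 313^1 = 13384819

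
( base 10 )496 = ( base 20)14g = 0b111110000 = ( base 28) HK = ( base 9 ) 611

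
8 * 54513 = 436104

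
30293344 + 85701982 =115995326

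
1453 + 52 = 1505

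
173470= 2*86735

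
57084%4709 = 576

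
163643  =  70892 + 92751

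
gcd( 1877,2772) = 1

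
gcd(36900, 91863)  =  9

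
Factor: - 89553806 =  - 2^1*44776903^1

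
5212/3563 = 5212/3563 =1.46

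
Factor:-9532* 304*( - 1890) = 2^7*3^3*5^1*7^1*19^1*2383^1 = 5476705920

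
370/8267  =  370/8267 = 0.04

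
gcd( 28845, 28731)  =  3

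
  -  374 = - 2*187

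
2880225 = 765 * 3765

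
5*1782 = 8910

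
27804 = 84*331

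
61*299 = 18239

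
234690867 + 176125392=410816259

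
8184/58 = 141 + 3/29 = 141.10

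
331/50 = 331/50 = 6.62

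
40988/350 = 20494/175 = 117.11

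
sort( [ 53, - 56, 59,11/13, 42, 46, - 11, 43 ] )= [ - 56, - 11, 11/13, 42,43, 46, 53, 59]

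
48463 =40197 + 8266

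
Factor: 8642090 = 2^1*5^1*37^1*23357^1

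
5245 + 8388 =13633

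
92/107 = 92/107  =  0.86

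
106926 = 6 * 17821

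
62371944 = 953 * 65448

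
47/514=47/514=0.09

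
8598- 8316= 282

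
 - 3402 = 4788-8190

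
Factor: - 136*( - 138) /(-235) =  - 2^4*  3^1* 5^ ( - 1)*17^1*23^1 * 47^(-1)  =  -18768/235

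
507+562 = 1069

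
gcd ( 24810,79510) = 10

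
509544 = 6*84924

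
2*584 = 1168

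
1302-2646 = -1344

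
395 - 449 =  - 54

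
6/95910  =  1/15985  =  0.00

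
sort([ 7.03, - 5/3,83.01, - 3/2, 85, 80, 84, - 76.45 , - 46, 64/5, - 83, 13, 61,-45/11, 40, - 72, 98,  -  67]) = [ - 83,-76.45, - 72,-67,- 46, - 45/11, - 5/3,  -  3/2, 7.03 , 64/5, 13,40, 61, 80, 83.01, 84,85, 98]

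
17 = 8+9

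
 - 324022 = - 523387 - -199365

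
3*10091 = 30273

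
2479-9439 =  - 6960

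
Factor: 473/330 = 2^( - 1 )*3^( - 1 )*5^( - 1 )*43^1 = 43/30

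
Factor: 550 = 2^1*5^2*11^1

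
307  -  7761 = -7454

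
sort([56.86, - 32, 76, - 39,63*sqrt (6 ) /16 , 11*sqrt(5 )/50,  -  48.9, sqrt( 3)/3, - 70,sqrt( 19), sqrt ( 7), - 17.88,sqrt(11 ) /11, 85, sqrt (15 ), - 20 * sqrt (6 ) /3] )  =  [ - 70, - 48.9, - 39,-32, - 17.88,- 20 *sqrt (6)/3, sqrt( 11 ) /11,11* sqrt( 5)/50, sqrt( 3 ) /3, sqrt(7), sqrt( 15), sqrt( 19 ), 63*sqrt( 6 )/16, 56.86, 76, 85] 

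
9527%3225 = 3077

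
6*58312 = 349872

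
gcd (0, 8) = 8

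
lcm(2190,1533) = 15330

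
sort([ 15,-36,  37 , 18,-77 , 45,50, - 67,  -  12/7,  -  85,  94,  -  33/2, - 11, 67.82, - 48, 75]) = [ -85, - 77, - 67, - 48,  -  36, - 33/2,- 11,- 12/7, 15, 18,37, 45, 50,67.82,75,94]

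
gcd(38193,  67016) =1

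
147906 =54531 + 93375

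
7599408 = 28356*268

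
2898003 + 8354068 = 11252071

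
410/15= 27+ 1/3 = 27.33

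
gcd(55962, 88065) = 9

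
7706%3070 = 1566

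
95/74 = 1+21/74 = 1.28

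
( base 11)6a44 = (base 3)110200101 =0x241C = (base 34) 7XU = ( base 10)9244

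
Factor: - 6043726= -2^1 * 13^1 *232451^1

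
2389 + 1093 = 3482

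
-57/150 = -1 + 31/50 = -0.38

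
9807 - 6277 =3530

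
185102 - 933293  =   -748191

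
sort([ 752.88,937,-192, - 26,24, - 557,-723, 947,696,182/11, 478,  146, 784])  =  [ - 723, - 557, - 192, - 26, 182/11,  24,146, 478,696 , 752.88,784,  937, 947]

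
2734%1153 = 428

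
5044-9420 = -4376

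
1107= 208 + 899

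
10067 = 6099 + 3968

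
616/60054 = 308/30027 =0.01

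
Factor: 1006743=3^1 * 73^1*4597^1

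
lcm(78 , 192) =2496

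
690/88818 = 115/14803=0.01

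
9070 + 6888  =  15958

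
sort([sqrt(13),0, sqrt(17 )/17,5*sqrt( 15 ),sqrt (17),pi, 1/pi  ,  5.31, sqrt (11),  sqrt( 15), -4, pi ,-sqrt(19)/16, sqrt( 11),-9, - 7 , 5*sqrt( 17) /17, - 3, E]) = [ - 9, - 7,-4, - 3, - sqrt(19 ) /16,0 , sqrt(17) /17,1/pi,5*sqrt ( 17)/17,E, pi, pi, sqrt ( 11 ), sqrt ( 11), sqrt ( 13 ),sqrt (15)  ,  sqrt( 17),5.31, 5*sqrt ( 15 )]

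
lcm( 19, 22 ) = 418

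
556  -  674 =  - 118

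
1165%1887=1165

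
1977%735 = 507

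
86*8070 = 694020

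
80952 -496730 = -415778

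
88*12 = 1056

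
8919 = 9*991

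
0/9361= 0 = 0.00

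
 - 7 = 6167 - 6174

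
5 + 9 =14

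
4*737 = 2948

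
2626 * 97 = 254722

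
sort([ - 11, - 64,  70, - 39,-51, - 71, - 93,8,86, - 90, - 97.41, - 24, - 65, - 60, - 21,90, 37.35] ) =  [ - 97.41, - 93 , - 90, - 71, - 65,-64, - 60, -51, - 39,-24, - 21, - 11, 8,37.35,70,86,  90] 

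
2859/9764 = 2859/9764 = 0.29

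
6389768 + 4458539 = 10848307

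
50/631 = 50/631  =  0.08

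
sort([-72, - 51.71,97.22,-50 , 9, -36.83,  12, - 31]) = [-72, - 51.71, - 50, - 36.83, - 31 , 9, 12, 97.22]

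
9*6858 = 61722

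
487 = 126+361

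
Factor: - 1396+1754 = 2^1*179^1 = 358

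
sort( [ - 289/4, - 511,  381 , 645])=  [  -  511, - 289/4, 381, 645]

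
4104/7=586 + 2/7= 586.29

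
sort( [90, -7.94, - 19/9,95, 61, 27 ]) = [ - 7.94, - 19/9,27,61, 90, 95 ] 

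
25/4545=5/909 = 0.01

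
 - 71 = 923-994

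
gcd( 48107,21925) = 1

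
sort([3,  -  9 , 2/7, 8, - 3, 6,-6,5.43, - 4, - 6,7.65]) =[  -  9,  -  6,-6, - 4, - 3,  2/7, 3,5.43,6, 7.65, 8]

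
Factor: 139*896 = 2^7*7^1*139^1 =124544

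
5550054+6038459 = 11588513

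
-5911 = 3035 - 8946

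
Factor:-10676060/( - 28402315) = 2^2*29^1*79^1*233^1 *521^( - 1)*10903^( - 1)  =  2135212/5680463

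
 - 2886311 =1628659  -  4514970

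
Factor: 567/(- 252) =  - 9/4 = - 2^( - 2) * 3^2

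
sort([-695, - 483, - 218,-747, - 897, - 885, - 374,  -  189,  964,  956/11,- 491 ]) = [ - 897 , - 885, - 747, - 695 , - 491, - 483, - 374, - 218, - 189, 956/11,964 ]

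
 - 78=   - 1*78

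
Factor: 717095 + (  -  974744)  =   - 3^1* 7^1*12269^1 = - 257649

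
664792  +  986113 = 1650905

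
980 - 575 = 405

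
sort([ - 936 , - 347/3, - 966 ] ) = [ - 966, - 936,  -  347/3]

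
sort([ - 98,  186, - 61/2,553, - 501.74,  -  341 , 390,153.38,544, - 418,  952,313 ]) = [-501.74, - 418, - 341,-98,-61/2,153.38,186,  313, 390,544,553,  952 ] 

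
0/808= 0 = 0.00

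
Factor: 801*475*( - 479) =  - 182247525 = - 3^2*5^2*19^1*89^1*479^1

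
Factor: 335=5^1*67^1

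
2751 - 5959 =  - 3208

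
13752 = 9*1528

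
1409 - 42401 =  - 40992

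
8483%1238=1055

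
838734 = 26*32259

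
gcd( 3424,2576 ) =16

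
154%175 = 154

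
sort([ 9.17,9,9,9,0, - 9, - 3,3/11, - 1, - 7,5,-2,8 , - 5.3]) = [  -  9,-7,  -  5.3, - 3, - 2, - 1,0, 3/11, 5  ,  8,9, 9, 9 , 9.17]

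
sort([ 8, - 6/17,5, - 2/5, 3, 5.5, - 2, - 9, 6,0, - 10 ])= [ - 10, - 9,-2,  -  2/5,-6/17,0,3 , 5, 5.5 , 6,8 ]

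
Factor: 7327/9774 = 2^(  -  1)*3^(-3)*17^1*181^(-1 )*431^1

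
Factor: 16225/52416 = 2^( - 6 )*3^( -2)*5^2*7^( - 1)*11^1*13^ ( - 1 ) *59^1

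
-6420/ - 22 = 3210/11 = 291.82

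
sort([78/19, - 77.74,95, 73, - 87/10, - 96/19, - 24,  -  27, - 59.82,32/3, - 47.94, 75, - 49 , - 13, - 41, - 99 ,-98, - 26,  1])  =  [ - 99, - 98,-77.74, - 59.82, - 49, - 47.94,-41, - 27,-26, - 24, - 13, - 87/10  , - 96/19  ,  1,78/19 , 32/3,73,  75,95]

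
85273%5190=2233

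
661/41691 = 661/41691 = 0.02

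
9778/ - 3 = -3260 + 2/3 = - 3259.33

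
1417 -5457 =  - 4040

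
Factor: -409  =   - 409^1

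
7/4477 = 7/4477 = 0.00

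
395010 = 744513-349503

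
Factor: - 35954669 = - 19^1 *941^1*2011^1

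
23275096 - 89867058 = -66591962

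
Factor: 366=2^1*3^1 * 61^1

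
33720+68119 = 101839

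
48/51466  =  24/25733 = 0.00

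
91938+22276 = 114214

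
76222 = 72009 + 4213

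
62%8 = 6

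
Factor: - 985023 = -3^2*13^1 * 8419^1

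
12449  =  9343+3106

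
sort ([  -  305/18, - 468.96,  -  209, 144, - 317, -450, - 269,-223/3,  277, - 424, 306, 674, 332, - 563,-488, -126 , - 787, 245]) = [-787,-563,  -  488, -468.96, - 450,  -  424, -317, - 269, - 209, - 126, - 223/3, - 305/18,144, 245 , 277, 306, 332 , 674 ]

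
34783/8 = 4347 + 7/8=4347.88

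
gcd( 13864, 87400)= 8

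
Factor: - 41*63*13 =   -  33579 = - 3^2*7^1*13^1*41^1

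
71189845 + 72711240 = 143901085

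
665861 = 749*889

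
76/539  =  76/539=0.14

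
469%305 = 164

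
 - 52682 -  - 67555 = 14873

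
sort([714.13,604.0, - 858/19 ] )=[  -  858/19,604.0,714.13] 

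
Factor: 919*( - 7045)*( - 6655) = 43086832525 = 5^2*11^3* 919^1 * 1409^1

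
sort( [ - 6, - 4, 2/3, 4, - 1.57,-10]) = [ - 10 , - 6, - 4, - 1.57, 2/3, 4]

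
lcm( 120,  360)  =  360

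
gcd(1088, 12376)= 136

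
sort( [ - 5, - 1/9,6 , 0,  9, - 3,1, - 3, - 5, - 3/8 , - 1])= [ -5,  -  5 , - 3, - 3,-1,  -  3/8,-1/9, 0,  1 , 6,9] 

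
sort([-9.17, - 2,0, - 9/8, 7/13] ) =[ - 9.17,  -  2,- 9/8, 0 , 7/13]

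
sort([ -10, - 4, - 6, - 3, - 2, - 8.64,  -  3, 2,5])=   [ - 10, - 8.64, - 6, - 4, - 3,-3, - 2, 2, 5]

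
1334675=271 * 4925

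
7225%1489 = 1269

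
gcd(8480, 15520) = 160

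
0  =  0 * 999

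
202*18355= 3707710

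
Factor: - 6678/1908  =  -7/2 = - 2^( - 1 )*7^1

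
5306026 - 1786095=3519931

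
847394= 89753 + 757641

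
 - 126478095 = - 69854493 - 56623602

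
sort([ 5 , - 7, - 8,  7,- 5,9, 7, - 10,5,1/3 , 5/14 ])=[ - 10, - 8, - 7, - 5 , 1/3 , 5/14, 5,5,7,7,9 ] 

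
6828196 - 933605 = 5894591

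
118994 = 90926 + 28068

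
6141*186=1142226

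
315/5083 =315/5083 = 0.06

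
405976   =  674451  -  268475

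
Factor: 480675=3^1*5^2*13^1*17^1*29^1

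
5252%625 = 252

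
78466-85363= -6897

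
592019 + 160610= 752629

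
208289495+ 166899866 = 375189361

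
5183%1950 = 1283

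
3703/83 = 44 + 51/83 = 44.61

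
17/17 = 1=1.00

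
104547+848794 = 953341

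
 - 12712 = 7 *( - 1816)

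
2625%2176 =449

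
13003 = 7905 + 5098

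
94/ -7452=-47/3726  =  - 0.01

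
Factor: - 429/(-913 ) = 3^1*13^1*83^( - 1 ) = 39/83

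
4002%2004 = 1998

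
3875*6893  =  26710375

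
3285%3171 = 114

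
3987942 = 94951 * 42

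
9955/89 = 111 + 76/89 = 111.85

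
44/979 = 4/89 = 0.04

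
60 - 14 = 46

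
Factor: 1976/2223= 8/9   =  2^3*3^( - 2) 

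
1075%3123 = 1075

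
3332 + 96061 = 99393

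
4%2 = 0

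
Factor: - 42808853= - 163^1 * 181^1*1451^1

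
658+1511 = 2169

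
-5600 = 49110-54710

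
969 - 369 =600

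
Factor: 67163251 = 37^1*1815223^1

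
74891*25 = 1872275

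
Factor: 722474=2^1 * 361237^1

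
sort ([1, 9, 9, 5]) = [ 1,  5,9, 9] 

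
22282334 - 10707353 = 11574981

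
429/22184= 429/22184 = 0.02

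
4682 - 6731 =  - 2049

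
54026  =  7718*7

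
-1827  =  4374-6201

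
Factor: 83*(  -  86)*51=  - 364038 = - 2^1*3^1*17^1*43^1*83^1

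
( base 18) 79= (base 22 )63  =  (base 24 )5f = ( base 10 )135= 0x87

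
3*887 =2661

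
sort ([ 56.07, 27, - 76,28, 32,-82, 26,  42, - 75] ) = [  -  82, - 76,-75, 26, 27, 28,32, 42, 56.07]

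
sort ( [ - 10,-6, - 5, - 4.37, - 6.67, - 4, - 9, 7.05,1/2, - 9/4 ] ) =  [-10, - 9, - 6.67, - 6,  -  5, - 4.37, - 4, - 9/4 , 1/2, 7.05]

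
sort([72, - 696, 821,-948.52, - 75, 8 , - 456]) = [ - 948.52, -696, - 456, - 75,8,  72, 821 ]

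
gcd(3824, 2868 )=956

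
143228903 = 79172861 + 64056042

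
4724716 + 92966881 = 97691597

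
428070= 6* 71345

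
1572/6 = 262= 262.00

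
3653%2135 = 1518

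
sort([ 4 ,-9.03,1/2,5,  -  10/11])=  [-9.03, -10/11,1/2,4,5 ]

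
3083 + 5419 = 8502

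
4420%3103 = 1317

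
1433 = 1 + 1432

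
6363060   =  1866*3410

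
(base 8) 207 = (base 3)12000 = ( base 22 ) 63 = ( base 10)135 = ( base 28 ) 4n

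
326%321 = 5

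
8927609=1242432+7685177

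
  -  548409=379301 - 927710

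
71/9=7 + 8/9 = 7.89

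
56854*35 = 1989890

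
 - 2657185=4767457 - 7424642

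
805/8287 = 805/8287 = 0.10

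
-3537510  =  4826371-8363881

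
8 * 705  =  5640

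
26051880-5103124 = 20948756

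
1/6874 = 1/6874 = 0.00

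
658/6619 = 658/6619  =  0.10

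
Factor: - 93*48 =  - 4464 = -  2^4*3^2 * 31^1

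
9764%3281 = 3202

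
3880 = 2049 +1831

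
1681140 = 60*28019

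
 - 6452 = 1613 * ( - 4 ) 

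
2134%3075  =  2134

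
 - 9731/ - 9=9731/9=1081.22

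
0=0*551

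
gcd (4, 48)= 4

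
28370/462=61+94/231=61.41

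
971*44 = 42724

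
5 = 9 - 4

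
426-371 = 55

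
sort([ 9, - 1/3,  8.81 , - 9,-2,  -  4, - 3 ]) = [ - 9, - 4 , - 3, - 2, - 1/3, 8.81, 9 ]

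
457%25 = 7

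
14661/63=1629/7  =  232.71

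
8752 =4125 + 4627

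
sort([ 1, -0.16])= [-0.16, 1]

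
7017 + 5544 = 12561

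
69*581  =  40089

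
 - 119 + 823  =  704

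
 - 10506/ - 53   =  10506/53=198.23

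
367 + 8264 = 8631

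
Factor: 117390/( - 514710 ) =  - 3^( - 1)*13^1*19^( - 1 ) = - 13/57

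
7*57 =399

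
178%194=178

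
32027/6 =32027/6 = 5337.83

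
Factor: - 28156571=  - 28156571^1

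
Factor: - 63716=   -  2^2*17^1*937^1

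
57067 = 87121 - 30054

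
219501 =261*841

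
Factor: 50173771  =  347^1*144593^1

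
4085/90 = 817/18 = 45.39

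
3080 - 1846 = 1234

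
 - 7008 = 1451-8459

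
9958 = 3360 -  - 6598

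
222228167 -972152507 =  - 749924340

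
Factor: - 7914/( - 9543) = 2638/3181 = 2^1*1319^1 * 3181^(- 1)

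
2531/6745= 2531/6745  =  0.38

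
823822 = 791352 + 32470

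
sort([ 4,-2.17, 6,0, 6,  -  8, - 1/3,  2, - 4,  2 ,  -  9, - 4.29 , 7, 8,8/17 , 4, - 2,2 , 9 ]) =[ - 9, -8, - 4.29,-4, - 2.17,  -  2,-1/3,  0,8/17 , 2,  2,2, 4,4,6 , 6, 7,  8,  9]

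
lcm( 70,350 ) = 350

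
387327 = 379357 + 7970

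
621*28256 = 17546976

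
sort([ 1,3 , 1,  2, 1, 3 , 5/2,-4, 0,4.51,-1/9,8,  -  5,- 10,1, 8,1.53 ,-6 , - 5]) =[  -  10,-6,  -  5, - 5 ,  -  4, - 1/9 , 0,1,1,1,1,1.53,2, 5/2, 3,3, 4.51,8,8 ] 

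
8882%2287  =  2021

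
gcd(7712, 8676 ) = 964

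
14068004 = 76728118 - 62660114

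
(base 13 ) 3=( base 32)3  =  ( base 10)3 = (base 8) 3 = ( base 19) 3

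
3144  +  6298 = 9442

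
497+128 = 625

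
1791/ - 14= -1791/14 =- 127.93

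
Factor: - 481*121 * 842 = -2^1*11^2 * 13^1*37^1 * 421^1 = - 49005242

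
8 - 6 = 2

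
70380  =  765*92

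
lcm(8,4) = 8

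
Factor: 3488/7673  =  2^5 *109^1*7673^(  -  1)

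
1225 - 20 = 1205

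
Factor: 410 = 2^1*5^1 *41^1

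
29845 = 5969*5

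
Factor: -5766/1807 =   -  2^1*3^1*13^( - 1 ) * 31^2*139^ ( - 1 )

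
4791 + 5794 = 10585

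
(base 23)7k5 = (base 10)4168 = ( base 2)1000001001000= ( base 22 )8DA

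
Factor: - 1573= - 11^2*13^1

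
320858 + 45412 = 366270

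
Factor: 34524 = 2^2* 3^2*7^1*137^1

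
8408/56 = 150 + 1/7 = 150.14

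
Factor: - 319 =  - 11^1 * 29^1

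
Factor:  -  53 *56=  - 2968 = -  2^3*7^1*53^1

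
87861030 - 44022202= 43838828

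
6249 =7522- 1273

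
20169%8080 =4009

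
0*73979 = 0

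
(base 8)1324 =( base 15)334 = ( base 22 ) 1ak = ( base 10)724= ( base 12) 504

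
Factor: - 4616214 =-2^1*3^1 * 17^1 * 167^1*271^1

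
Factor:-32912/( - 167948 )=68/347 = 2^2*17^1*347^( - 1 ) 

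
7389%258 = 165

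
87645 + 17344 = 104989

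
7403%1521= 1319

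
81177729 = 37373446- - 43804283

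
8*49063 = 392504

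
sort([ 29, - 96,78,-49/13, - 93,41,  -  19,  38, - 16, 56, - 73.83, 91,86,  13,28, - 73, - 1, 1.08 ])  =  [ - 96,- 93, - 73.83,-73, - 19, - 16 , - 49/13, - 1 , 1.08,13, 28,29, 38, 41,56, 78,86,91 ] 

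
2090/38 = 55 = 55.00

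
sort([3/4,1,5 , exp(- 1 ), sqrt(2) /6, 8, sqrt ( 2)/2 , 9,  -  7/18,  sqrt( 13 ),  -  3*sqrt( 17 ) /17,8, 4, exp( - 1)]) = [ - 3 * sqrt( 17) /17, - 7/18,sqrt (2)/6, exp( - 1), exp( - 1),sqrt(2 )/2,3/4, 1 , sqrt( 13 ), 4 , 5, 8, 8,9]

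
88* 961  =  84568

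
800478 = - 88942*( - 9) 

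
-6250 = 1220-7470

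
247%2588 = 247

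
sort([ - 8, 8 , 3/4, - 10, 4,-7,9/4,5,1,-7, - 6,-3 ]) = [-10, - 8, - 7,-7,-6, - 3 , 3/4,  1 , 9/4, 4, 5,8]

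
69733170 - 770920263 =- 701187093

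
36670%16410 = 3850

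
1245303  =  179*6957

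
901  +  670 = 1571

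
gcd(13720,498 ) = 2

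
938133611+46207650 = 984341261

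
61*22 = 1342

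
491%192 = 107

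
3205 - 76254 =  - 73049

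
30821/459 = 67 + 4/27  =  67.15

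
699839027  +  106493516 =806332543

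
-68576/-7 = 9796+4/7= 9796.57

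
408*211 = 86088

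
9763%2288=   611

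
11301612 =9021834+2279778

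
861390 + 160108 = 1021498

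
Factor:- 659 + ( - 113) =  - 772  =  - 2^2*193^1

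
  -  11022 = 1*(-11022)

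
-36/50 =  - 1 + 7/25 = - 0.72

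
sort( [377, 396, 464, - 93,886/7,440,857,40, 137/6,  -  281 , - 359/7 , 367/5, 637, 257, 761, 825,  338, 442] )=[ - 281, - 93, - 359/7,137/6, 40,367/5, 886/7 , 257, 338, 377,396, 440,  442, 464, 637, 761,825, 857 ]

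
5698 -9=5689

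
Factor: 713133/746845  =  3^2*5^(-1 )*11^( - 1) * 17^1*37^(- 1) *59^1 * 79^1 * 367^(-1)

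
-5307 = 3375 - 8682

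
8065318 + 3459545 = 11524863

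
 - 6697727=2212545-8910272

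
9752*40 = 390080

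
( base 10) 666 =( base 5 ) 10131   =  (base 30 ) m6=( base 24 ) 13I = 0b1010011010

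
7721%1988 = 1757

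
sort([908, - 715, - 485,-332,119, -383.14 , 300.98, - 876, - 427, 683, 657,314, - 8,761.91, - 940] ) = [  -  940, - 876,-715, -485,-427, - 383.14,-332, - 8,  119 , 300.98, 314, 657,683, 761.91,  908 ] 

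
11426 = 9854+1572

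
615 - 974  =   - 359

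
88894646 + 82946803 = 171841449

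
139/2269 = 139/2269= 0.06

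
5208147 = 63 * 82669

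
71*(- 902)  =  -64042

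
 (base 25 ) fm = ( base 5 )3042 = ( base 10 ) 397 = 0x18d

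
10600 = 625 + 9975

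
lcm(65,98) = 6370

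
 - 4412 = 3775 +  -8187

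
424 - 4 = 420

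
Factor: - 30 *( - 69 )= 2070 = 2^1*3^2*5^1*23^1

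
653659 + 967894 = 1621553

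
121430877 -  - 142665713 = 264096590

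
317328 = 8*39666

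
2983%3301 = 2983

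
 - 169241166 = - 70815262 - 98425904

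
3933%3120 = 813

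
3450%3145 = 305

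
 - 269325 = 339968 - 609293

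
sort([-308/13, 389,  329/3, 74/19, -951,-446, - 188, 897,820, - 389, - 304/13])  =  [ - 951 , - 446 , - 389, - 188, -308/13, - 304/13,74/19,329/3,  389, 820, 897]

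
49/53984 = 7/7712= 0.00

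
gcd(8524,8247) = 1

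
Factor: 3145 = 5^1*17^1 * 37^1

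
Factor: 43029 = 3^2*7^1* 683^1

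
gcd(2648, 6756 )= 4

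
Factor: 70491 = 3^1*23497^1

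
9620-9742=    - 122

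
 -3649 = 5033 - 8682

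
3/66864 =1/22288 = 0.00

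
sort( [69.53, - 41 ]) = [ - 41, 69.53]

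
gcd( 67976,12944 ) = 8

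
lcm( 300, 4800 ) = 4800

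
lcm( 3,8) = 24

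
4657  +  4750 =9407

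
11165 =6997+4168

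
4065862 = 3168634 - -897228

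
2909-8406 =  - 5497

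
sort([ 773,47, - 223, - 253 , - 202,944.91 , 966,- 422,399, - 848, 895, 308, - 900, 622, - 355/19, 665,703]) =[ - 900,-848, - 422, - 253, - 223, - 202, - 355/19, 47, 308  ,  399, 622,  665, 703,773, 895, 944.91, 966]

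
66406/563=117+535/563 = 117.95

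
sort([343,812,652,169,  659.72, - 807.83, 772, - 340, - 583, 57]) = [ - 807.83, - 583, - 340,57, 169,343 , 652 , 659.72,772 , 812 ] 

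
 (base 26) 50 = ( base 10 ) 130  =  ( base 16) 82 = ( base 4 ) 2002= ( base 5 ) 1010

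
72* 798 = 57456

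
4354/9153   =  4354/9153 = 0.48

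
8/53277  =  8/53277 =0.00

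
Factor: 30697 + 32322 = 63019=11^1*17^1*337^1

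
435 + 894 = 1329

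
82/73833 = 82/73833 = 0.00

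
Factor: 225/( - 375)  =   - 3/5 = -3^1*5^( - 1)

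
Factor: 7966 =2^1 * 7^1 * 569^1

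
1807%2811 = 1807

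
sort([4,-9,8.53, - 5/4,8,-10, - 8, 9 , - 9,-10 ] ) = [ - 10,-10,  -  9,-9, - 8, - 5/4,4,8, 8.53,  9 ] 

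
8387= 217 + 8170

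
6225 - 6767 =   -  542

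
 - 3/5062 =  - 3/5062=- 0.00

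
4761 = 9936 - 5175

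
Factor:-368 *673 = - 2^4*23^1 * 673^1  =  - 247664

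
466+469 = 935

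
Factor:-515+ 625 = 2^1*5^1*11^1  =  110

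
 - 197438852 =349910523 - 547349375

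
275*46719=12847725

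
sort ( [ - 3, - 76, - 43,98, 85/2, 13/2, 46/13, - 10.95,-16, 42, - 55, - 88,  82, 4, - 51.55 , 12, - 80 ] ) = [ - 88, - 80, - 76, - 55, - 51.55, - 43, - 16, - 10.95, - 3,46/13, 4, 13/2, 12,42, 85/2,82, 98] 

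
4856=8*607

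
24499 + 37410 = 61909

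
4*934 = 3736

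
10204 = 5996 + 4208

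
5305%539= 454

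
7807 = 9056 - 1249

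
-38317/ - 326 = 38317/326 = 117.54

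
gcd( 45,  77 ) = 1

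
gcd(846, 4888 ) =94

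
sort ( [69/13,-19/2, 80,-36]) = [ - 36, - 19/2, 69/13,80 ] 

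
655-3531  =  -2876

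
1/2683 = 1/2683 = 0.00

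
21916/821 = 26 +570/821=26.69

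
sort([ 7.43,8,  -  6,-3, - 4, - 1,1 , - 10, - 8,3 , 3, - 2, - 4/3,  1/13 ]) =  [ - 10, - 8, - 6, - 4, - 3,-2, - 4/3, - 1 , 1/13, 1,3,3 , 7.43 , 8 ]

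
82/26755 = 82/26755 = 0.00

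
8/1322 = 4/661 = 0.01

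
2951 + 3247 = 6198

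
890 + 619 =1509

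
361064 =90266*4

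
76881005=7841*9805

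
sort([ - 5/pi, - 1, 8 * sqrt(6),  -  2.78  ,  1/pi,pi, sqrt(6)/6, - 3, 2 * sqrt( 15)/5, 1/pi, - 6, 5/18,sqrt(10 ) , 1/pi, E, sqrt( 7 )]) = [ - 6, - 3, - 2.78,-5/pi,- 1, 5/18,1/pi,  1/pi, 1/pi, sqrt( 6 )/6, 2 * sqrt(15) /5, sqrt( 7),  E,pi, sqrt(10 ),8 *sqrt( 6)]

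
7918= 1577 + 6341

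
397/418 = 397/418  =  0.95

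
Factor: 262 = 2^1 * 131^1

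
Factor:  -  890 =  -2^1 * 5^1*89^1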